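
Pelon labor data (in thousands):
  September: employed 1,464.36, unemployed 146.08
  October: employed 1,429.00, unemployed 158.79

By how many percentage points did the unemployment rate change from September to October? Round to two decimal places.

The unemployment rate changed by +0.93 percentage points.

September: labor force = 1,464.36 + 146.08 = 1,610.44; u = 146.08/1,610.44 = 9.07%.
October: labor force = 1,429.00 + 158.79 = 1,587.79; u = 158.79/1,587.79 = 10.00%.
Change = 10.00% − 9.07% = +0.93 pp.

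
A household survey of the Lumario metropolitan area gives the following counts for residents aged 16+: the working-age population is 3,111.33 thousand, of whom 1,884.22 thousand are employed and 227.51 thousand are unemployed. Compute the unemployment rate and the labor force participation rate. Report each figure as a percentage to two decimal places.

Labor force = employed + unemployed = 1,884.22 + 227.51 = 2,111.73 thousand.
Unemployment rate = 227.51 / 2,111.73 = 10.77%.
Labor force participation rate = 2,111.73 / 3,111.33 = 67.87%.

Unemployment rate ≈ 10.77%; labor force participation rate ≈ 67.87%.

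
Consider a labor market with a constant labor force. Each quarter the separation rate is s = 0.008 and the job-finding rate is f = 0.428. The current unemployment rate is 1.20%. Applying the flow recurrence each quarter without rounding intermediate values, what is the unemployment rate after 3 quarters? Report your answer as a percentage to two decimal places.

Unemployment rate after three quarters ≈ 1.72%.

With a fixed labor force, u_{t+1} = u_t + s·(1−u_t) − f·u_t = u_t·(1−s−f) + s.
Here 1−s−f = 0.564 and s = 0.008.
u_1 = 0.012000 × 0.564 + 0.008 = 0.014768.
u_2 = 0.014768 × 0.564 + 0.008 = 0.016329.
u_3 = 0.016329 × 0.564 + 0.008 = 0.017210.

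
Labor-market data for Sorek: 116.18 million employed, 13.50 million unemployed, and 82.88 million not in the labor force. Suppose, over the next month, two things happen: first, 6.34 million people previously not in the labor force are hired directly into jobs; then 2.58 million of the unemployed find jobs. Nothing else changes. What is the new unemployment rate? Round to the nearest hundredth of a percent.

Initially, labor force = 116.18 + 13.50 = 129.68 million, so u = 13.50/129.68 = 10.41%.
After the first change, employed and labor force both rise by 6.34; unemployed unchanged → E = 122.52, U = 13.50, labor force = 136.02 million.
After the second change, unemployed falls and employed rises by 2.58; labor force unchanged → E = 125.10, U = 10.92, labor force = 136.02 million.
New unemployment rate = 10.92 / 136.02 = 8.03%.

New unemployment rate ≈ 8.03%.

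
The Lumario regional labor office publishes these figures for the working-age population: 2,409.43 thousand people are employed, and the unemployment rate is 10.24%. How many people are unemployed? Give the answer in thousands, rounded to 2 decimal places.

Let U be the number unemployed. The labor force is E + U, and U/(E+U) = 0.1024.
So U = 0.1024 × 2,409.43 / (1 − 0.1024) = 246.7256 / 0.8976 ≈ 274.87 thousand.

About 274.87 thousand are unemployed.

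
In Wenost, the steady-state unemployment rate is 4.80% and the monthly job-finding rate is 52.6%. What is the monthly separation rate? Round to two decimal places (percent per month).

From u* = s/(s+f): s = u·f/(1−u).
s = 0.0480 × 52.6 / (1 − 0.0480) = 2.5248 / 0.9520 ≈ 2.65% per month.

Separation rate ≈ 2.65% per month.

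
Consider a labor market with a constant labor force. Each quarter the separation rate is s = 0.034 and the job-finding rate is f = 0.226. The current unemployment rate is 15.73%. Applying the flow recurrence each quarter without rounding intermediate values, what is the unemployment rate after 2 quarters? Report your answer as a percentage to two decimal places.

With a fixed labor force, u_{t+1} = u_t + s·(1−u_t) − f·u_t = u_t·(1−s−f) + s.
Here 1−s−f = 0.740 and s = 0.034.
u_1 = 0.157300 × 0.740 + 0.034 = 0.150402.
u_2 = 0.150402 × 0.740 + 0.034 = 0.145297.

Unemployment rate after two quarters ≈ 14.53%.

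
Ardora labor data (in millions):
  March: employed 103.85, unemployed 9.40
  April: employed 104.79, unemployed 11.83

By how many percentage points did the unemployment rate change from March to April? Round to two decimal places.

The unemployment rate changed by +1.84 percentage points.

March: labor force = 103.85 + 9.40 = 113.25; u = 9.40/113.25 = 8.30%.
April: labor force = 104.79 + 11.83 = 116.62; u = 11.83/116.62 = 10.14%.
Change = 10.14% − 8.30% = +1.84 pp.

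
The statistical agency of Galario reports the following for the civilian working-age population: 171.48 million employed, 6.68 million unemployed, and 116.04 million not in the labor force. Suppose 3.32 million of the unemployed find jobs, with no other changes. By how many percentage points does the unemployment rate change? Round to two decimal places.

Initially, labor force = 171.48 + 6.68 = 178.16 million, so u = 6.68/178.16 = 3.75%.
After the change, unemployed falls and employed rises by 3.32; labor force unchanged → E = 174.80, U = 3.36, labor force = 178.16 million.
New unemployment rate = 3.36 / 178.16 = 1.89%.
Change = 1.89% − 3.75% = −1.86 percentage points.

The unemployment rate changes by −1.86 percentage points.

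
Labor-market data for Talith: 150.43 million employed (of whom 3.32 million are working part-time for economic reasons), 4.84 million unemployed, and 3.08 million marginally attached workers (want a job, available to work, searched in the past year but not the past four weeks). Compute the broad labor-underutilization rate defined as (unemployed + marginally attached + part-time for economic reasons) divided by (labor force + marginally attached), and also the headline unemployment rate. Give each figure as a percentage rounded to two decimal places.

Broad underutilization rate ≈ 7.10%; headline unemployment rate ≈ 3.12%.

Labor force = 150.43 + 4.84 = 155.27 million.
Numerator = 4.84 + 3.08 + 3.32 = 11.24 million.
Denominator = 155.27 + 3.08 = 158.35 million.
Broad rate = 11.24 / 158.35 = 7.10%.
Headline unemployment rate = 4.84 / 155.27 = 3.12%.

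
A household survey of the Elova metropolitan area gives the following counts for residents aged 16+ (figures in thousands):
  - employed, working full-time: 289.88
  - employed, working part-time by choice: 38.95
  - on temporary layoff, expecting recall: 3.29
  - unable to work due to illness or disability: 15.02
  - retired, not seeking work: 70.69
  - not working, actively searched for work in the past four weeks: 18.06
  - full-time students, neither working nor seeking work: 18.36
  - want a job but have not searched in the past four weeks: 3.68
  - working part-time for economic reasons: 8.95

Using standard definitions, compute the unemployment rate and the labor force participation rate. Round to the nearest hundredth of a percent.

Unemployment rate ≈ 5.94%; labor force participation rate ≈ 76.92%.

Employed = 289.88 + 38.95 + 8.95 = 337.78 thousand (anyone who worked, including part-time for economic reasons, counts as employed).
Unemployed = 3.29 + 18.06 = 21.35 thousand (jobless and actively searching, or on temporary layoff).
Labor force = 337.78 + 21.35 = 359.13 thousand.
Not in labor force = 15.02 + 70.69 + 18.36 + 3.68 = 107.75 thousand (those not working and not actively searching are outside the labor force — including those who want a job but have given up searching).
Civilian working-age population = 359.13 + 107.75 = 466.88 thousand.
Unemployment rate = 21.35 / 359.13 = 5.94%.
Labor force participation rate = 359.13 / 466.88 = 76.92%.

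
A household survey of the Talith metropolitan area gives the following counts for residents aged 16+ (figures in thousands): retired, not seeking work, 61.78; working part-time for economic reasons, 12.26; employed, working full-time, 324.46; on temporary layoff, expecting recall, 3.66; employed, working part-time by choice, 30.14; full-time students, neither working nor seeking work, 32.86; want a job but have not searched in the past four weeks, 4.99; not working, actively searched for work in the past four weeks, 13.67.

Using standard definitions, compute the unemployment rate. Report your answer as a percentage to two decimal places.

Employed = 12.26 + 324.46 + 30.14 = 366.86 thousand (anyone who worked, including part-time for economic reasons, counts as employed).
Unemployed = 3.66 + 13.67 = 17.33 thousand (jobless and actively searching, or on temporary layoff).
Labor force = 366.86 + 17.33 = 384.19 thousand.
Unemployment rate = 17.33 / 384.19 = 4.51%.

Unemployment rate ≈ 4.51%.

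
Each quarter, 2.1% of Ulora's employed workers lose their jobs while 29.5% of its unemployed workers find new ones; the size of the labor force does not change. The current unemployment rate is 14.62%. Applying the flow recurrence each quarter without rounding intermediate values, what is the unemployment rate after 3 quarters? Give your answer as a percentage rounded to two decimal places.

With a fixed labor force, u_{t+1} = u_t + s·(1−u_t) − f·u_t = u_t·(1−s−f) + s.
Here 1−s−f = 0.684 and s = 0.021.
u_1 = 0.146200 × 0.684 + 0.021 = 0.121001.
u_2 = 0.121001 × 0.684 + 0.021 = 0.103765.
u_3 = 0.103765 × 0.684 + 0.021 = 0.091975.

Unemployment rate after three quarters ≈ 9.20%.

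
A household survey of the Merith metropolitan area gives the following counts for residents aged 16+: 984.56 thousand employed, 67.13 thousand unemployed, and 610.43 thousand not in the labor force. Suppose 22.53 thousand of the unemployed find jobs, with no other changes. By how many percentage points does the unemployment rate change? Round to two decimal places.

Initially, labor force = 984.56 + 67.13 = 1,051.69 thousand, so u = 67.13/1,051.69 = 6.38%.
After the change, unemployed falls and employed rises by 22.53; labor force unchanged → E = 1,007.09, U = 44.60, labor force = 1,051.69 thousand.
New unemployment rate = 44.60 / 1,051.69 = 4.24%.
Change = 4.24% − 6.38% = −2.14 percentage points.

The unemployment rate changes by −2.14 percentage points.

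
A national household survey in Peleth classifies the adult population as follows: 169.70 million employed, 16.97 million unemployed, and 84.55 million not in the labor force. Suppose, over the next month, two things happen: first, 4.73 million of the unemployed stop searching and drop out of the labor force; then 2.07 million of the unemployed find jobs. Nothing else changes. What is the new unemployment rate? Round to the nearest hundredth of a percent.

New unemployment rate ≈ 5.59%.

Initially, labor force = 169.70 + 16.97 = 186.67 million, so u = 16.97/186.67 = 9.09%.
After the first change, unemployed and labor force both fall by 4.73 → E = 169.70, U = 12.24, labor force = 181.94 million.
After the second change, unemployed falls and employed rises by 2.07; labor force unchanged → E = 171.77, U = 10.17, labor force = 181.94 million.
New unemployment rate = 10.17 / 181.94 = 5.59%.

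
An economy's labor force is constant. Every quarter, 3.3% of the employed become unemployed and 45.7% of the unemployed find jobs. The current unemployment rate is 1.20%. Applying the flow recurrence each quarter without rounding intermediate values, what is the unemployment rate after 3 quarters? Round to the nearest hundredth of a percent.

With a fixed labor force, u_{t+1} = u_t + s·(1−u_t) − f·u_t = u_t·(1−s−f) + s.
Here 1−s−f = 0.510 and s = 0.033.
u_1 = 0.012000 × 0.510 + 0.033 = 0.039120.
u_2 = 0.039120 × 0.510 + 0.033 = 0.052951.
u_3 = 0.052951 × 0.510 + 0.033 = 0.060005.

Unemployment rate after three quarters ≈ 6.00%.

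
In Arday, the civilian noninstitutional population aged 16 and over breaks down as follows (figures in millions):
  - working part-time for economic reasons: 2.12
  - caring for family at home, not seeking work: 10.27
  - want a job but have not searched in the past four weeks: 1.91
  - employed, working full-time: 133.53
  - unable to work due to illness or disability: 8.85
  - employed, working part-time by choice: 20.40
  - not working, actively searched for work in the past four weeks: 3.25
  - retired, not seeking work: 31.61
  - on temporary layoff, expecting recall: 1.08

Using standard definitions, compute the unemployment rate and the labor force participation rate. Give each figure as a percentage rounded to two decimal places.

Employed = 2.12 + 133.53 + 20.40 = 156.05 million (anyone who worked, including part-time for economic reasons, counts as employed).
Unemployed = 3.25 + 1.08 = 4.33 million (jobless and actively searching, or on temporary layoff).
Labor force = 156.05 + 4.33 = 160.38 million.
Not in labor force = 10.27 + 1.91 + 8.85 + 31.61 = 52.64 million (those not working and not actively searching are outside the labor force — including those who want a job but have given up searching).
Civilian working-age population = 160.38 + 52.64 = 213.02 million.
Unemployment rate = 4.33 / 160.38 = 2.70%.
Labor force participation rate = 160.38 / 213.02 = 75.29%.

Unemployment rate ≈ 2.70%; labor force participation rate ≈ 75.29%.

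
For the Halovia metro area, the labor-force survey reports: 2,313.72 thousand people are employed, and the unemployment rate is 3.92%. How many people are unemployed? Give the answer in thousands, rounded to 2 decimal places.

Let U be the number unemployed. The labor force is E + U, and U/(E+U) = 0.0392.
So U = 0.0392 × 2,313.72 / (1 − 0.0392) = 90.6978 / 0.9608 ≈ 94.40 thousand.

About 94.40 thousand are unemployed.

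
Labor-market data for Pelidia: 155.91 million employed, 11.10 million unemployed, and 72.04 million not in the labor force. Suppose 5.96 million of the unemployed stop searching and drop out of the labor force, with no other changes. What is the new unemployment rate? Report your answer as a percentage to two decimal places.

Initially, labor force = 155.91 + 11.10 = 167.01 million, so u = 11.10/167.01 = 6.65%.
After the change, unemployed and labor force both fall by 5.96 → E = 155.91, U = 5.14, labor force = 161.05 million.
New unemployment rate = 5.14 / 161.05 = 3.19%.

New unemployment rate ≈ 3.19%.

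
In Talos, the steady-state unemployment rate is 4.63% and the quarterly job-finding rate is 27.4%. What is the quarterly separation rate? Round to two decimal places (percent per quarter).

Separation rate ≈ 1.33% per quarter.

From u* = s/(s+f): s = u·f/(1−u).
s = 0.0463 × 27.4 / (1 − 0.0463) = 1.2686 / 0.9537 ≈ 1.33% per quarter.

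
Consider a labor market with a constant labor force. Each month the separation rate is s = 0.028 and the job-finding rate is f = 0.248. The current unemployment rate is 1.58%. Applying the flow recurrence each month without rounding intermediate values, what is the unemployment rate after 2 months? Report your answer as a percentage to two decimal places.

Unemployment rate after two months ≈ 5.66%.

With a fixed labor force, u_{t+1} = u_t + s·(1−u_t) − f·u_t = u_t·(1−s−f) + s.
Here 1−s−f = 0.724 and s = 0.028.
u_1 = 0.015800 × 0.724 + 0.028 = 0.039439.
u_2 = 0.039439 × 0.724 + 0.028 = 0.056554.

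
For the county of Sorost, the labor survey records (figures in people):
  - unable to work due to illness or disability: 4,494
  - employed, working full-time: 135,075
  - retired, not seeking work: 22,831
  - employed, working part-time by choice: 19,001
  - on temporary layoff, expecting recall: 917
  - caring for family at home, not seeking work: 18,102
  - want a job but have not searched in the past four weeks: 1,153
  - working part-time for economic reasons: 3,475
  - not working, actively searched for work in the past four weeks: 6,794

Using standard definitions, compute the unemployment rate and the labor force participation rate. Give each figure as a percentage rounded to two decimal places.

Unemployment rate ≈ 4.67%; labor force participation rate ≈ 78.01%.

Employed = 135,075 + 19,001 + 3,475 = 157,551 (anyone who worked, including part-time for economic reasons, counts as employed).
Unemployed = 917 + 6,794 = 7,711 (jobless and actively searching, or on temporary layoff).
Labor force = 157,551 + 7,711 = 165,262.
Not in labor force = 4,494 + 22,831 + 18,102 + 1,153 = 46,580 (those not working and not actively searching are outside the labor force — including those who want a job but have given up searching).
Civilian working-age population = 165,262 + 46,580 = 211,842.
Unemployment rate = 7,711 / 165,262 = 4.67%.
Labor force participation rate = 165,262 / 211,842 = 78.01%.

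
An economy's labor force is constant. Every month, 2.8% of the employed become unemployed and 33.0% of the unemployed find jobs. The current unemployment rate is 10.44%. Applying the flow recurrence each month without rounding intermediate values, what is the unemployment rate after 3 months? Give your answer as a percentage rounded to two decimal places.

With a fixed labor force, u_{t+1} = u_t + s·(1−u_t) − f·u_t = u_t·(1−s−f) + s.
Here 1−s−f = 0.642 and s = 0.028.
u_1 = 0.104400 × 0.642 + 0.028 = 0.095025.
u_2 = 0.095025 × 0.642 + 0.028 = 0.089006.
u_3 = 0.089006 × 0.642 + 0.028 = 0.085142.

Unemployment rate after three months ≈ 8.51%.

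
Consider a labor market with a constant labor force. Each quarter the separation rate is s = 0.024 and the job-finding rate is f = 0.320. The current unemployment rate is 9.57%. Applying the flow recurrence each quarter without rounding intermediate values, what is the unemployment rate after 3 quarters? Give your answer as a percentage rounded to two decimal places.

With a fixed labor force, u_{t+1} = u_t + s·(1−u_t) − f·u_t = u_t·(1−s−f) + s.
Here 1−s−f = 0.656 and s = 0.024.
u_1 = 0.095700 × 0.656 + 0.024 = 0.086779.
u_2 = 0.086779 × 0.656 + 0.024 = 0.080927.
u_3 = 0.080927 × 0.656 + 0.024 = 0.077088.

Unemployment rate after three quarters ≈ 7.71%.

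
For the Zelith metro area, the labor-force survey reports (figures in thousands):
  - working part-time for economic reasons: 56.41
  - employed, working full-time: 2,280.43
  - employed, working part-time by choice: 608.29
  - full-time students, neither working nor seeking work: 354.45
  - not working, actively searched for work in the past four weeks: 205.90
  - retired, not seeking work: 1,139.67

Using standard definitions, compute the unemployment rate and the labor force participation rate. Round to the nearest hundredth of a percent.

Unemployment rate ≈ 6.53%; labor force participation rate ≈ 67.83%.

Employed = 56.41 + 2,280.43 + 608.29 = 2,945.13 thousand (anyone who worked, including part-time for economic reasons, counts as employed).
Unemployed = 205.90 thousand.
Labor force = 2,945.13 + 205.90 = 3,151.03 thousand.
Not in labor force = 354.45 + 1,139.67 = 1,494.12 thousand (those not working and not actively searching are outside the labor force).
Civilian working-age population = 3,151.03 + 1,494.12 = 4,645.15 thousand.
Unemployment rate = 205.90 / 3,151.03 = 6.53%.
Labor force participation rate = 3,151.03 / 4,645.15 = 67.83%.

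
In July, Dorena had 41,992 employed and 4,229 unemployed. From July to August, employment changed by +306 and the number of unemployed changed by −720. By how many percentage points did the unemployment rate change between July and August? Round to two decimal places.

July: labor force = 41,992 + 4,229 = 46,221; u = 4,229/46,221 = 9.15%.
August: labor force = 42,298 + 3,509 = 45,807; u = 3,509/45,807 = 7.66%.
Change = 7.66% − 9.15% = −1.49 pp.

The unemployment rate changed by −1.49 percentage points.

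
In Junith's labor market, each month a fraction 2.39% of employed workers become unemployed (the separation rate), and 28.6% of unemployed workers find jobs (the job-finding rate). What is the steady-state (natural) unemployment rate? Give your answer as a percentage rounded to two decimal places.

At steady state the flows balance: s·E = f·U, so U/(E+U) = s/(s+f).
u* = 2.39 / (2.39 + 28.6) = 2.39 / 30.99 = 7.71%.

Steady-state unemployment rate ≈ 7.71%.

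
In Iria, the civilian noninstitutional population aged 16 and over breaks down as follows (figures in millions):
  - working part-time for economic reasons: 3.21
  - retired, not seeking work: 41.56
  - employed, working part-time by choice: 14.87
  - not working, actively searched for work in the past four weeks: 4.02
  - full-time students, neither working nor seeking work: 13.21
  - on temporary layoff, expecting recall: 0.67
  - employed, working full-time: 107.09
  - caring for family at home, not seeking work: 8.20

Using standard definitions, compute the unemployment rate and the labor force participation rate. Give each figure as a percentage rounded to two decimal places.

Unemployment rate ≈ 3.61%; labor force participation rate ≈ 67.34%.

Employed = 3.21 + 14.87 + 107.09 = 125.17 million (anyone who worked, including part-time for economic reasons, counts as employed).
Unemployed = 4.02 + 0.67 = 4.69 million (jobless and actively searching, or on temporary layoff).
Labor force = 125.17 + 4.69 = 129.86 million.
Not in labor force = 41.56 + 13.21 + 8.20 = 62.97 million (those not working and not actively searching are outside the labor force).
Civilian working-age population = 129.86 + 62.97 = 192.83 million.
Unemployment rate = 4.69 / 129.86 = 3.61%.
Labor force participation rate = 129.86 / 192.83 = 67.34%.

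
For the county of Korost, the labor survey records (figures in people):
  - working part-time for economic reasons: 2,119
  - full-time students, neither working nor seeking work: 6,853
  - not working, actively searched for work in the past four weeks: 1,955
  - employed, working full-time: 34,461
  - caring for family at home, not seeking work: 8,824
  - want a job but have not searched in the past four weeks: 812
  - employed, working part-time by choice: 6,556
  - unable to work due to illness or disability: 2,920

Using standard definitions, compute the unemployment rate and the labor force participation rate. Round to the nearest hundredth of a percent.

Unemployment rate ≈ 4.34%; labor force participation rate ≈ 69.91%.

Employed = 2,119 + 34,461 + 6,556 = 43,136 (anyone who worked, including part-time for economic reasons, counts as employed).
Unemployed = 1,955.
Labor force = 43,136 + 1,955 = 45,091.
Not in labor force = 6,853 + 8,824 + 812 + 2,920 = 19,409 (those not working and not actively searching are outside the labor force — including those who want a job but have given up searching).
Civilian working-age population = 45,091 + 19,409 = 64,500.
Unemployment rate = 1,955 / 45,091 = 4.34%.
Labor force participation rate = 45,091 / 64,500 = 69.91%.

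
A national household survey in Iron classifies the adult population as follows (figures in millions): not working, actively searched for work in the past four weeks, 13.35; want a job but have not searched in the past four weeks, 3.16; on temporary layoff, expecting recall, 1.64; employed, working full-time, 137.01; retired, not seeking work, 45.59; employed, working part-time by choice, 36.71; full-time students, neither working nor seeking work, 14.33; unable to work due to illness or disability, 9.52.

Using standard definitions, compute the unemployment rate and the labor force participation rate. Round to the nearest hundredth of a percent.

Employed = 137.01 + 36.71 = 173.72 million.
Unemployed = 13.35 + 1.64 = 14.99 million (jobless and actively searching, or on temporary layoff).
Labor force = 173.72 + 14.99 = 188.71 million.
Not in labor force = 3.16 + 45.59 + 14.33 + 9.52 = 72.60 million (those not working and not actively searching are outside the labor force — including those who want a job but have given up searching).
Civilian working-age population = 188.71 + 72.60 = 261.31 million.
Unemployment rate = 14.99 / 188.71 = 7.94%.
Labor force participation rate = 188.71 / 261.31 = 72.22%.

Unemployment rate ≈ 7.94%; labor force participation rate ≈ 72.22%.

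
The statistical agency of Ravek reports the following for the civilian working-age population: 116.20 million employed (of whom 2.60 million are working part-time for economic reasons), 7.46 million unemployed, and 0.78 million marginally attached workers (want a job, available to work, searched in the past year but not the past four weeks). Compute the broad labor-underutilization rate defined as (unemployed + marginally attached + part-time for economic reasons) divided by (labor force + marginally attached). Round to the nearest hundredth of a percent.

Broad underutilization rate ≈ 8.71%.

Labor force = 116.20 + 7.46 = 123.66 million.
Numerator = 7.46 + 0.78 + 2.60 = 10.84 million.
Denominator = 123.66 + 0.78 = 124.44 million.
Broad rate = 10.84 / 124.44 = 8.71%.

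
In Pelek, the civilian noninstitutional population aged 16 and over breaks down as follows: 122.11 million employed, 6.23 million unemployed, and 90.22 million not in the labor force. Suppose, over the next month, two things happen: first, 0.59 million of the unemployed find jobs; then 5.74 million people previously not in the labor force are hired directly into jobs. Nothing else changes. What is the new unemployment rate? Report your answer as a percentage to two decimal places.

Initially, labor force = 122.11 + 6.23 = 128.34 million, so u = 6.23/128.34 = 4.85%.
After the first change, unemployed falls and employed rises by 0.59; labor force unchanged → E = 122.70, U = 5.64, labor force = 128.34 million.
After the second change, employed and labor force both rise by 5.74; unemployed unchanged → E = 128.44, U = 5.64, labor force = 134.08 million.
New unemployment rate = 5.64 / 134.08 = 4.21%.

New unemployment rate ≈ 4.21%.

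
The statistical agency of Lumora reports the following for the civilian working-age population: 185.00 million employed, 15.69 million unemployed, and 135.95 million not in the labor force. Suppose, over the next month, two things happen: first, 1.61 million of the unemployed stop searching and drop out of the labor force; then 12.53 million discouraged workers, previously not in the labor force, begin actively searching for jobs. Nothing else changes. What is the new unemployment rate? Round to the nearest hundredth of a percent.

Initially, labor force = 185.00 + 15.69 = 200.69 million, so u = 15.69/200.69 = 7.82%.
After the first change, unemployed and labor force both fall by 1.61 → E = 185.00, U = 14.08, labor force = 199.08 million.
After the second change, unemployed and labor force both rise by 12.53 → E = 185.00, U = 26.61, labor force = 211.61 million.
New unemployment rate = 26.61 / 211.61 = 12.58%.

New unemployment rate ≈ 12.58%.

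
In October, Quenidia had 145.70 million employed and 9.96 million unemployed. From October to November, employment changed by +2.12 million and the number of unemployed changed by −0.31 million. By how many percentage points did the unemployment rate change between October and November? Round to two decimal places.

October: labor force = 145.70 + 9.96 = 155.66; u = 9.96/155.66 = 6.40%.
November: labor force = 147.82 + 9.65 = 157.47; u = 9.65/157.47 = 6.13%.
Change = 6.13% − 6.40% = −0.27 pp.

The unemployment rate changed by −0.27 percentage points.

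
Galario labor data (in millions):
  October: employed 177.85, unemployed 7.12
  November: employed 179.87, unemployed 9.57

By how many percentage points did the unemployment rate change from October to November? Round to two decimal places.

October: labor force = 177.85 + 7.12 = 184.97; u = 7.12/184.97 = 3.85%.
November: labor force = 179.87 + 9.57 = 189.44; u = 9.57/189.44 = 5.05%.
Change = 5.05% − 3.85% = +1.20 pp.

The unemployment rate changed by +1.20 percentage points.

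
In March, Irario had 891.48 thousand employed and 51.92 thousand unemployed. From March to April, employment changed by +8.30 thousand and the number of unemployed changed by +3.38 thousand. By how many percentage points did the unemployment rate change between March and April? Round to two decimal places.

March: labor force = 891.48 + 51.92 = 943.40; u = 51.92/943.40 = 5.50%.
April: labor force = 899.78 + 55.30 = 955.08; u = 55.30/955.08 = 5.79%.
Change = 5.79% − 5.50% = +0.29 pp.

The unemployment rate changed by +0.29 percentage points.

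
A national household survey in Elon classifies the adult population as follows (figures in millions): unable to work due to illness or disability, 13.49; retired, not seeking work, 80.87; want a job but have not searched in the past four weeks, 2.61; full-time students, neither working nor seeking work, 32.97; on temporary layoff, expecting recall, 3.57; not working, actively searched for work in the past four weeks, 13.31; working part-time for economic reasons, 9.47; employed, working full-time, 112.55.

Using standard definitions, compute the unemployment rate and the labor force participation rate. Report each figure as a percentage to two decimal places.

Employed = 9.47 + 112.55 = 122.02 million (anyone who worked, including part-time for economic reasons, counts as employed).
Unemployed = 3.57 + 13.31 = 16.88 million (jobless and actively searching, or on temporary layoff).
Labor force = 122.02 + 16.88 = 138.90 million.
Not in labor force = 13.49 + 80.87 + 2.61 + 32.97 = 129.94 million (those not working and not actively searching are outside the labor force — including those who want a job but have given up searching).
Civilian working-age population = 138.90 + 129.94 = 268.84 million.
Unemployment rate = 16.88 / 138.90 = 12.15%.
Labor force participation rate = 138.90 / 268.84 = 51.67%.

Unemployment rate ≈ 12.15%; labor force participation rate ≈ 51.67%.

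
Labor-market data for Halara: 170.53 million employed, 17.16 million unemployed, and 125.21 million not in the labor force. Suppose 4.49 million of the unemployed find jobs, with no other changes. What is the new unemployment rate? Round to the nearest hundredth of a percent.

New unemployment rate ≈ 6.75%.

Initially, labor force = 170.53 + 17.16 = 187.69 million, so u = 17.16/187.69 = 9.14%.
After the change, unemployed falls and employed rises by 4.49; labor force unchanged → E = 175.02, U = 12.67, labor force = 187.69 million.
New unemployment rate = 12.67 / 187.69 = 6.75%.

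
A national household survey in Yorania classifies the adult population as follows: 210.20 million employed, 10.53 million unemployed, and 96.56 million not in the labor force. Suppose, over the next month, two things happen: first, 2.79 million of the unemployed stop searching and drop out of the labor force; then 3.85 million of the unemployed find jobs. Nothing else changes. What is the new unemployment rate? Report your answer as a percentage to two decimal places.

Initially, labor force = 210.20 + 10.53 = 220.73 million, so u = 10.53/220.73 = 4.77%.
After the first change, unemployed and labor force both fall by 2.79 → E = 210.20, U = 7.74, labor force = 217.94 million.
After the second change, unemployed falls and employed rises by 3.85; labor force unchanged → E = 214.05, U = 3.89, labor force = 217.94 million.
New unemployment rate = 3.89 / 217.94 = 1.78%.

New unemployment rate ≈ 1.78%.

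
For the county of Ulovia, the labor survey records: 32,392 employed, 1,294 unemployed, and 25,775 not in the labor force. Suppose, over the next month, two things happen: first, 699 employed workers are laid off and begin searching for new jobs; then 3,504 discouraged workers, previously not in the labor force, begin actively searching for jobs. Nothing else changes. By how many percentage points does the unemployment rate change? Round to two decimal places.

Initially, labor force = 32,392 + 1,294 = 33,686, so u = 1,294/33,686 = 3.84%.
After the first change, employed falls and unemployed rises by 699; labor force unchanged → E = 31,693, U = 1,993, labor force = 33,686.
After the second change, unemployed and labor force both rise by 3,504 → E = 31,693, U = 5,497, labor force = 37,190.
New unemployment rate = 5,497 / 37,190 = 14.78%.
Change = 14.78% − 3.84% = +10.94 percentage points.

The unemployment rate changes by +10.94 percentage points.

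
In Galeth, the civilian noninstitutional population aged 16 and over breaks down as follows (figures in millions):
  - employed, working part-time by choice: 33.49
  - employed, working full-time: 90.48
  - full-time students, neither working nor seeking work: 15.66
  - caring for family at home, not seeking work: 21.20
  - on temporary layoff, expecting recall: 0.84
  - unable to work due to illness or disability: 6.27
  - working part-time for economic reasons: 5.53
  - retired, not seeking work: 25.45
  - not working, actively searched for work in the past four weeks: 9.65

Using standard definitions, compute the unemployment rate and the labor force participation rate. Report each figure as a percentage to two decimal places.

Employed = 33.49 + 90.48 + 5.53 = 129.50 million (anyone who worked, including part-time for economic reasons, counts as employed).
Unemployed = 0.84 + 9.65 = 10.49 million (jobless and actively searching, or on temporary layoff).
Labor force = 129.50 + 10.49 = 139.99 million.
Not in labor force = 15.66 + 21.20 + 6.27 + 25.45 = 68.58 million (those not working and not actively searching are outside the labor force).
Civilian working-age population = 139.99 + 68.58 = 208.57 million.
Unemployment rate = 10.49 / 139.99 = 7.49%.
Labor force participation rate = 139.99 / 208.57 = 67.12%.

Unemployment rate ≈ 7.49%; labor force participation rate ≈ 67.12%.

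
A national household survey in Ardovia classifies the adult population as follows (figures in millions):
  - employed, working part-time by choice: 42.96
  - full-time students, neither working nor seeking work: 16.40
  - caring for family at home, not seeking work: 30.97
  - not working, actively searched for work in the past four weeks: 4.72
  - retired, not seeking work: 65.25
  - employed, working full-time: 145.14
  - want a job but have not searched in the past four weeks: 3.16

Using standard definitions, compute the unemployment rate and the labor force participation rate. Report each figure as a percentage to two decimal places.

Unemployment rate ≈ 2.45%; labor force participation rate ≈ 62.48%.

Employed = 42.96 + 145.14 = 188.10 million.
Unemployed = 4.72 million.
Labor force = 188.10 + 4.72 = 192.82 million.
Not in labor force = 16.40 + 30.97 + 65.25 + 3.16 = 115.78 million (those not working and not actively searching are outside the labor force — including those who want a job but have given up searching).
Civilian working-age population = 192.82 + 115.78 = 308.60 million.
Unemployment rate = 4.72 / 192.82 = 2.45%.
Labor force participation rate = 192.82 / 308.60 = 62.48%.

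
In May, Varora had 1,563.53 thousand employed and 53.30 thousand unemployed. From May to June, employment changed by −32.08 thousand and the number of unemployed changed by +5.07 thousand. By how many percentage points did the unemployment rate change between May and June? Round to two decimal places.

The unemployment rate changed by +0.37 percentage points.

May: labor force = 1,563.53 + 53.30 = 1,616.83; u = 53.30/1,616.83 = 3.30%.
June: labor force = 1,531.45 + 58.37 = 1,589.82; u = 58.37/1,589.82 = 3.67%.
Change = 3.67% − 3.30% = +0.37 pp.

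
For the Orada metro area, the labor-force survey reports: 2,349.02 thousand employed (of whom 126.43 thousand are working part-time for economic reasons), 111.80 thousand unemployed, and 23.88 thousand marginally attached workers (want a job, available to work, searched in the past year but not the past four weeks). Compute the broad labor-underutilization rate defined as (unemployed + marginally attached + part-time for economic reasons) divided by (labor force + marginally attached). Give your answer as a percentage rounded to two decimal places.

Labor force = 2,349.02 + 111.80 = 2,460.82 thousand.
Numerator = 111.80 + 23.88 + 126.43 = 262.11 thousand.
Denominator = 2,460.82 + 23.88 = 2,484.70 thousand.
Broad rate = 262.11 / 2,484.70 = 10.55%.

Broad underutilization rate ≈ 10.55%.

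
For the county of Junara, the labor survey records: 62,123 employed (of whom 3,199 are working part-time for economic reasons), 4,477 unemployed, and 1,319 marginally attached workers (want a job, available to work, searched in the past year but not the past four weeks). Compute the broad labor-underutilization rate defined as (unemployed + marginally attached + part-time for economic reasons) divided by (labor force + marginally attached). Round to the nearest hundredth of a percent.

Broad underutilization rate ≈ 13.24%.

Labor force = 62,123 + 4,477 = 66,600.
Numerator = 4,477 + 1,319 + 3,199 = 8,995.
Denominator = 66,600 + 1,319 = 67,919.
Broad rate = 8,995 / 67,919 = 13.24%.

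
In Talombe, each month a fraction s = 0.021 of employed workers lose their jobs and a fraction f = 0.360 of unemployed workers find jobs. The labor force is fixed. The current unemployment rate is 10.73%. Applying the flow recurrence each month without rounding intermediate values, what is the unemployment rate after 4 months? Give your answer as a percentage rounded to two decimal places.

With a fixed labor force, u_{t+1} = u_t + s·(1−u_t) − f·u_t = u_t·(1−s−f) + s.
Here 1−s−f = 0.619 and s = 0.021.
u_1 = 0.107300 × 0.619 + 0.021 = 0.087419.
u_2 = 0.087419 × 0.619 + 0.021 = 0.075112.
u_3 = 0.075112 × 0.619 + 0.021 = 0.067494.
u_4 = 0.067494 × 0.619 + 0.021 = 0.062779.

Unemployment rate after four months ≈ 6.28%.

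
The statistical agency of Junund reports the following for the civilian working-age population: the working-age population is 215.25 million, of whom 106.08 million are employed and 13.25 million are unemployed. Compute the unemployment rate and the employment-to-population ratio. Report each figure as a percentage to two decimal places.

Labor force = employed + unemployed = 106.08 + 13.25 = 119.33 million.
Unemployment rate = 13.25 / 119.33 = 11.10%.
Employment-population ratio = 106.08 / 215.25 = 49.28%.

Unemployment rate ≈ 11.10%; employment-population ratio ≈ 49.28%.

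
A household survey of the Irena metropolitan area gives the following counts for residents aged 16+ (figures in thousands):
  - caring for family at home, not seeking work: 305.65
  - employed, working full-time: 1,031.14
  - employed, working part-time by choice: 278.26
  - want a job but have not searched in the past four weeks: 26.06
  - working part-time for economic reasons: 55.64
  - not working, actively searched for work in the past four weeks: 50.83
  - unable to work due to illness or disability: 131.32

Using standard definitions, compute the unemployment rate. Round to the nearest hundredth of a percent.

Unemployment rate ≈ 3.59%.

Employed = 1,031.14 + 278.26 + 55.64 = 1,365.04 thousand (anyone who worked, including part-time for economic reasons, counts as employed).
Unemployed = 50.83 thousand.
Labor force = 1,365.04 + 50.83 = 1,415.87 thousand.
Unemployment rate = 50.83 / 1,415.87 = 3.59%.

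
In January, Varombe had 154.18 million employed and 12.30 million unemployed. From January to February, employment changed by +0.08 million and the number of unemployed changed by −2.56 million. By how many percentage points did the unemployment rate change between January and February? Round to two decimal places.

The unemployment rate changed by −1.45 percentage points.

January: labor force = 154.18 + 12.30 = 166.48; u = 12.30/166.48 = 7.39%.
February: labor force = 154.26 + 9.74 = 164.00; u = 9.74/164.00 = 5.94%.
Change = 5.94% − 7.39% = −1.45 pp.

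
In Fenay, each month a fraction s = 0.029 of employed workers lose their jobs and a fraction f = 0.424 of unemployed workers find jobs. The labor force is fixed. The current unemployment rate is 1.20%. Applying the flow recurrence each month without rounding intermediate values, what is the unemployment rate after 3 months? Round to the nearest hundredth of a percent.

Unemployment rate after three months ≈ 5.55%.

With a fixed labor force, u_{t+1} = u_t + s·(1−u_t) − f·u_t = u_t·(1−s−f) + s.
Here 1−s−f = 0.547 and s = 0.029.
u_1 = 0.012000 × 0.547 + 0.029 = 0.035564.
u_2 = 0.035564 × 0.547 + 0.029 = 0.048454.
u_3 = 0.048454 × 0.547 + 0.029 = 0.055504.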